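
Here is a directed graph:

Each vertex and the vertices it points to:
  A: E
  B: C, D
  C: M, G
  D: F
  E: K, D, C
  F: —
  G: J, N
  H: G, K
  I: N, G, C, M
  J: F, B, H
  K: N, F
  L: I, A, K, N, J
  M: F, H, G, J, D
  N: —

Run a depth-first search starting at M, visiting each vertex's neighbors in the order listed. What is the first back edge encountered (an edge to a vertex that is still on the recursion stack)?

C->M

DFS from M (visiting each vertex's neighbors in the order listed); mark gray on enter, black on exit:
M gray
  F gray
  F black
  H gray
    G gray
      J gray
        J→F: F black — skip
        B gray
          C gray
            C→M: M is gray → back edge
First back edge: C → M.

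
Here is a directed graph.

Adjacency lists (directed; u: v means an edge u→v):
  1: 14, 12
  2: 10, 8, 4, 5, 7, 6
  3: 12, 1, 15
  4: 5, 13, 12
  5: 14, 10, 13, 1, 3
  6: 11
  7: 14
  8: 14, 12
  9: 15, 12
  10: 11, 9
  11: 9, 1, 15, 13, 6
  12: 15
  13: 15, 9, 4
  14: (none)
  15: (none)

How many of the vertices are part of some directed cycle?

6

A vertex is on a directed cycle iff it belongs to a strongly connected component of size ≥ 2 (or has a self-loop).
The vertices on cycles are {4, 5, 6, 10, 11, 13} — 6 in total.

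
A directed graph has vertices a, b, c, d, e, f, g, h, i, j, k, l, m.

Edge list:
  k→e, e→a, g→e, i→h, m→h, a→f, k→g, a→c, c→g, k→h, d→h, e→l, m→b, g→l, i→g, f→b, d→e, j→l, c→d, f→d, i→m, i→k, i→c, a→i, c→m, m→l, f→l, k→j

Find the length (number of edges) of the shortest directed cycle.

4

For each vertex v, BFS finds the shortest path from v back to v.
The shortest such closed walk is a → i → k → e → a, length 4.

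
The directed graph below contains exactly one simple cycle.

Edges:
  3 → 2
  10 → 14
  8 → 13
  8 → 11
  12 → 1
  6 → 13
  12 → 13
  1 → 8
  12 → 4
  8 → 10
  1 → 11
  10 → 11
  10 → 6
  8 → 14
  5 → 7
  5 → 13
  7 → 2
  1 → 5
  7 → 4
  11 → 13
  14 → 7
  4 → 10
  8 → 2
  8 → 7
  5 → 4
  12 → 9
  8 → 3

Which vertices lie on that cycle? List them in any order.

DFS with gray/black marking from 10:
10 gray
  11 gray
    13 gray
    13 black
  11 black
  6 gray
    6→13: 13 black — skip
  6 black
  14 gray
    7 gray
      4 gray
        4→10: 10 is gray → back edge
Back edge closes the cycle 10 → 14 → 7 → 4 → 10; its vertices are {4, 7, 10, 14}.

4, 7, 10, 14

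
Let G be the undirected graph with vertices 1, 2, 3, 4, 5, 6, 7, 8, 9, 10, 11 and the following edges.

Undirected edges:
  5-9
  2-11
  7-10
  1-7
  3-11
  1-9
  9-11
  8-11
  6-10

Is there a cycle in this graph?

No

DFS, tracking each vertex's parent; an edge to a visited non-parent vertex closes a cycle.
Start from 5:
visit 5 (parent –)
  visit 9 (parent 5)
    visit 11 (parent 9)
      visit 3 (parent 11)
        3–11: parent, skip
      11–9: parent, skip
      visit 2 (parent 11)
        2–11: parent, skip
      visit 8 (parent 11)
        8–11: parent, skip
    visit 1 (parent 9)
      visit 7 (parent 1)
        7–1: parent, skip
        visit 10 (parent 7)
          10–7: parent, skip
          visit 6 (parent 10)
            6–10: parent, skip
      1–9: parent, skip
    9–5: parent, skip
visit 4 (parent –)
No non-parent visited neighbor found — the graph is a forest.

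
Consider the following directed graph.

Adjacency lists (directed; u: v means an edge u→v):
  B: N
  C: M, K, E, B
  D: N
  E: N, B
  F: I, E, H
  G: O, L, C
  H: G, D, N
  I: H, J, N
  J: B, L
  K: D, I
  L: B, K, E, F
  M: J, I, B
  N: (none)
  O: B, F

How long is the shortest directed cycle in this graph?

For each vertex v, BFS finds the shortest path from v back to v.
The shortest such closed walk is H → G → O → F → H, length 4.

4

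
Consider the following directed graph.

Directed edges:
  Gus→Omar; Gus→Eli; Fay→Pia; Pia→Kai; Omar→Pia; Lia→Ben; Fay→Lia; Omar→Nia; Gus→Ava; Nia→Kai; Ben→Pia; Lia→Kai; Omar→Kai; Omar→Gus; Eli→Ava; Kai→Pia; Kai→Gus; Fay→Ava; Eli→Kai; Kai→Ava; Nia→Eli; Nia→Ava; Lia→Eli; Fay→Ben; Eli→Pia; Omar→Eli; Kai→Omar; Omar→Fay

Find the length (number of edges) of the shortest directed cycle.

For each vertex v, BFS finds the shortest path from v back to v.
The shortest such closed walk is Gus → Omar → Gus, length 2.

2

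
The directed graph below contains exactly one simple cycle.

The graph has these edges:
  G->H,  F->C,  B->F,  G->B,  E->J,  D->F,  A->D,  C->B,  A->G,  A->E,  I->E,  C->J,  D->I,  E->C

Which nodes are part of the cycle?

B, C, F

DFS with gray/black marking from F:
F gray
  C gray
    B gray
      B→F: F is gray → back edge
Back edge closes the cycle F → C → B → F; its vertices are {B, C, F}.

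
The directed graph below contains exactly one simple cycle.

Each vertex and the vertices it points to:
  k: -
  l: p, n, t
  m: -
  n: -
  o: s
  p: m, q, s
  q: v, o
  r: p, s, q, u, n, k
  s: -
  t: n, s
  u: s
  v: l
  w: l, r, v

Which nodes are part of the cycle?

l, p, q, v

DFS with gray/black marking from v:
v gray
  l gray
    p gray
      m gray
      m black
      q gray
        q→v: v is gray → back edge
Back edge closes the cycle v → l → p → q → v; its vertices are {l, p, q, v}.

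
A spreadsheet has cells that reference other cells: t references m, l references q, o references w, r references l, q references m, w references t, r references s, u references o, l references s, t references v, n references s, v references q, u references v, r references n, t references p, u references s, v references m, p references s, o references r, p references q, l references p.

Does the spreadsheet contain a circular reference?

DFS with white/gray/black marking, starting from w:
w gray
  t gray
    m gray
    m black
    v gray
      q gray
        q→m: m black — skip
      q black
      v→m: m black — skip
    v black
    p gray
      s gray
      s black
      p→q: q black — skip
    p black
  t black
w black
l gray
  l→q: q black — skip
  l→p: p black — skip
  l→s: s black — skip
l black
n gray
  n→s: s black — skip
n black
o gray
  r gray
    r→l: l black — skip
    r→n: n black — skip
    r→s: s black — skip
  r black
  o→w: w black — skip
o black
u gray
  u→v: v black — skip
  u→o: o black — skip
  u→s: s black — skip
u black
Every edge goes to a white or black vertex — no back edge, so the graph is acyclic.

No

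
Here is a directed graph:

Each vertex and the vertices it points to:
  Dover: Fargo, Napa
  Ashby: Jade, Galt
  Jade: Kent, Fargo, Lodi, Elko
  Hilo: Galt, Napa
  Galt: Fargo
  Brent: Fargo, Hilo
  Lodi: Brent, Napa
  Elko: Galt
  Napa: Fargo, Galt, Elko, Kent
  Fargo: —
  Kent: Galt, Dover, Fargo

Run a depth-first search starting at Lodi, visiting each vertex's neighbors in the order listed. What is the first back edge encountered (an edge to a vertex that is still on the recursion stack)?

DFS from Lodi (visiting each vertex's neighbors in the order listed); mark gray on enter, black on exit:
Lodi gray
  Brent gray
    Fargo gray
    Fargo black
    Hilo gray
      Galt gray
        Galt→Fargo: Fargo black — skip
      Galt black
      Napa gray
        Napa→Fargo: Fargo black — skip
        Napa→Galt: Galt black — skip
        Elko gray
          Elko→Galt: Galt black — skip
        Elko black
        Kent gray
          Kent→Galt: Galt black — skip
          Dover gray
            Dover→Fargo: Fargo black — skip
            Dover→Napa: Napa is gray → back edge
First back edge: Dover → Napa.

Dover→Napa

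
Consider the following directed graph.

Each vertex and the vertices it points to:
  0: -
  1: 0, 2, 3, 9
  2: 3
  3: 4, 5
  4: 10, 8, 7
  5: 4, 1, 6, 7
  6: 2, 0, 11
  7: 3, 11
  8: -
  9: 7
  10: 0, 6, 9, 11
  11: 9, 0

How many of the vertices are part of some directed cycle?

10

A vertex is on a directed cycle iff it belongs to a strongly connected component of size ≥ 2 (or has a self-loop).
The vertices on cycles are {1, 2, 3, 4, 5, 6, 7, 9, 10, 11} — 10 in total.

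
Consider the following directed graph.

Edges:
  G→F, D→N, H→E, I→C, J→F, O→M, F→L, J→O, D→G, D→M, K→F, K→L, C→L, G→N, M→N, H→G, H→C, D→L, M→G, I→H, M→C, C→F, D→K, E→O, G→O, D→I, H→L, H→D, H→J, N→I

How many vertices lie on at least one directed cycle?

9

A vertex is on a directed cycle iff it belongs to a strongly connected component of size ≥ 2 (or has a self-loop).
The vertices on cycles are {D, E, G, H, I, J, M, N, O} — 9 in total.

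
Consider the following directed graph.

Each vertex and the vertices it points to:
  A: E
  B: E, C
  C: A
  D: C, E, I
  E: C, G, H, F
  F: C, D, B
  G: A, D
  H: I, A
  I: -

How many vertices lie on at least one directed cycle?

8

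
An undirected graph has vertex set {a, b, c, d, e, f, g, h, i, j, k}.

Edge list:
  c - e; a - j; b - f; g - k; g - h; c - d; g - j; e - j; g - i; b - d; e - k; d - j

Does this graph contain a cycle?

DFS, tracking each vertex's parent; an edge to a visited non-parent vertex closes a cycle.
Start from b:
visit b (parent –)
  visit f (parent b)
    f–b: parent, skip
  visit d (parent b)
    d–b: parent, skip
    visit c (parent d)
      c–d: parent, skip
      visit e (parent c)
        visit j (parent e)
          visit g (parent j)
            visit i (parent g)
              i–g: parent, skip
            visit k (parent g)
              k–g: parent, skip
              k–e: e visited and ≠ parent → cycle
Cycle: e – j – g – k – e.

Yes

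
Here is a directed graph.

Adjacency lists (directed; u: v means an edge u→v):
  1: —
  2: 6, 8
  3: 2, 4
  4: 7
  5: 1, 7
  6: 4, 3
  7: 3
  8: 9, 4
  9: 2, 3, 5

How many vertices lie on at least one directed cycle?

A vertex is on a directed cycle iff it belongs to a strongly connected component of size ≥ 2 (or has a self-loop).
The vertices on cycles are {2, 3, 4, 5, 6, 7, 8, 9} — 8 in total.

8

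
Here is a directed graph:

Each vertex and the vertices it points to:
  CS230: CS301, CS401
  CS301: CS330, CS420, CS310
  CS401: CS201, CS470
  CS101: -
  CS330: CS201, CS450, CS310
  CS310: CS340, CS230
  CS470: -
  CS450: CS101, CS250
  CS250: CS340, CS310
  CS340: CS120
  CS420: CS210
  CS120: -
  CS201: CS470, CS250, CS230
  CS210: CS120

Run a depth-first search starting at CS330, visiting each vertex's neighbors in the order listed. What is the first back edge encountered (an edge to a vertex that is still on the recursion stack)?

CS301→CS330

DFS from CS330 (visiting each vertex's neighbors in the order listed); mark gray on enter, black on exit:
CS330 gray
  CS201 gray
    CS470 gray
    CS470 black
    CS250 gray
      CS340 gray
        CS120 gray
        CS120 black
      CS340 black
      CS310 gray
        CS310→CS340: CS340 black — skip
        CS230 gray
          CS301 gray
            CS301→CS330: CS330 is gray → back edge
First back edge: CS301 → CS330.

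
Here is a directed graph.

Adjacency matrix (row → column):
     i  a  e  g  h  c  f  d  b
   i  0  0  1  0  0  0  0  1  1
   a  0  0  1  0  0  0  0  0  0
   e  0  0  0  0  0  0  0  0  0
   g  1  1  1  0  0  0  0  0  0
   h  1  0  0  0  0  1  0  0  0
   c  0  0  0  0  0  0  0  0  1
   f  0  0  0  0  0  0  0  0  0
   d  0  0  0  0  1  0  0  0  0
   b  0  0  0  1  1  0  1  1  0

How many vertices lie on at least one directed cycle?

A vertex is on a directed cycle iff it belongs to a strongly connected component of size ≥ 2 (or has a self-loop).
The vertices on cycles are {b, c, d, g, h, i} — 6 in total.

6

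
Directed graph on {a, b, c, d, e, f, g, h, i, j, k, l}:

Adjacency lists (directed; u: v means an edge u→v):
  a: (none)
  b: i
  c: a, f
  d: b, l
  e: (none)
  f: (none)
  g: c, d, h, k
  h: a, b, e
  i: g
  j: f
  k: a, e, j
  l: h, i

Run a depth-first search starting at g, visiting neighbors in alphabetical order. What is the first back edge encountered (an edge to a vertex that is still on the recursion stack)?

DFS from g (visiting neighbors in alphabetical order); mark gray on enter, black on exit:
g gray
  c gray
    a gray
    a black
    f gray
    f black
  c black
  d gray
    b gray
      i gray
        i→g: g is gray → back edge
First back edge: i → g.

i→g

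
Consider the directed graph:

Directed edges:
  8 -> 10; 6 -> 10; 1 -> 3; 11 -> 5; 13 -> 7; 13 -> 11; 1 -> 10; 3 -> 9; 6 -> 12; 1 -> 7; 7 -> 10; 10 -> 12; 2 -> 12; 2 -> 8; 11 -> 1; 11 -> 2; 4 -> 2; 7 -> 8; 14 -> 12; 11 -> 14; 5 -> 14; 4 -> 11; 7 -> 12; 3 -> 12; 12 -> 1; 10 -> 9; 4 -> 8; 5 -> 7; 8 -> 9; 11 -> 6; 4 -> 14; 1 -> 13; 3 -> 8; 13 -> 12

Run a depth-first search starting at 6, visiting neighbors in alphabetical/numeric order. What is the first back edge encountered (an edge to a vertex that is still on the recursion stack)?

8->10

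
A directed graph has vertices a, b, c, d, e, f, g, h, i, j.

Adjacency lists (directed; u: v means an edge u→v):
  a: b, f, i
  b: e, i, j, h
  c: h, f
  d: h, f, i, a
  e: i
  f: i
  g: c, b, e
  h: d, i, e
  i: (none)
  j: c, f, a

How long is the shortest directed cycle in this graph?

For each vertex v, BFS finds the shortest path from v back to v.
The shortest such closed walk is h → d → h, length 2.

2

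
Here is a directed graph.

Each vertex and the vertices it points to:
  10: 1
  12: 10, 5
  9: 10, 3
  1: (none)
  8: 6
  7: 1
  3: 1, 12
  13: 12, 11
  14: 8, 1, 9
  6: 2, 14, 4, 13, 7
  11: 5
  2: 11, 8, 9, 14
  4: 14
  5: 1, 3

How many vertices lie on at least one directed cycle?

8

A vertex is on a directed cycle iff it belongs to a strongly connected component of size ≥ 2 (or has a self-loop).
The vertices on cycles are {2, 3, 4, 5, 6, 8, 12, 14} — 8 in total.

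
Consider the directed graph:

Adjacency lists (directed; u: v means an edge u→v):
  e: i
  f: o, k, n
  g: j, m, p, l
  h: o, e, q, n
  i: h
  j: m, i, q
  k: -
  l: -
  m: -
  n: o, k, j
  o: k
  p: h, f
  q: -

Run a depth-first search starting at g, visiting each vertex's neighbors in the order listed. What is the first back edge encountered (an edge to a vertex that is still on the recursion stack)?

e->i

DFS from g (visiting each vertex's neighbors in the order listed); mark gray on enter, black on exit:
g gray
  j gray
    m gray
    m black
    i gray
      h gray
        o gray
          k gray
          k black
        o black
        e gray
          e→i: i is gray → back edge
First back edge: e → i.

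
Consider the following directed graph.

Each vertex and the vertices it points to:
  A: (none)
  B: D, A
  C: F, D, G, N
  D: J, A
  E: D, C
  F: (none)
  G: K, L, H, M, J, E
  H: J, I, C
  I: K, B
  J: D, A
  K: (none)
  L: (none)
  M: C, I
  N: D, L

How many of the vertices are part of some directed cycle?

7

A vertex is on a directed cycle iff it belongs to a strongly connected component of size ≥ 2 (or has a self-loop).
The vertices on cycles are {C, D, E, G, H, J, M} — 7 in total.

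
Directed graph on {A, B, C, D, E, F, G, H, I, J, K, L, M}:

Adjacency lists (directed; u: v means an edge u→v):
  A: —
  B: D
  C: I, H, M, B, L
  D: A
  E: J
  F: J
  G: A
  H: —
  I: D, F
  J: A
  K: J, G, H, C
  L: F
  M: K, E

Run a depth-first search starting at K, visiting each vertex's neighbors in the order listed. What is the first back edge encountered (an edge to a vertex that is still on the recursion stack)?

DFS from K (visiting each vertex's neighbors in the order listed); mark gray on enter, black on exit:
K gray
  J gray
    A gray
    A black
  J black
  G gray
    G→A: A black — skip
  G black
  H gray
  H black
  C gray
    I gray
      D gray
        D→A: A black — skip
      D black
      F gray
        F→J: J black — skip
      F black
    I black
    C→H: H black — skip
    M gray
      M→K: K is gray → back edge
First back edge: M → K.

M→K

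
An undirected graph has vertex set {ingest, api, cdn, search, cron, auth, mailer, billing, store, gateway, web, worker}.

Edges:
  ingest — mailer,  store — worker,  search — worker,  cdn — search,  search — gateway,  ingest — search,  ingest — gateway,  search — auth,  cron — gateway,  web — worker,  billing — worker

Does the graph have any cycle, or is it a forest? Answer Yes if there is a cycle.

DFS, tracking each vertex's parent; an edge to a visited non-parent vertex closes a cycle.
Start from cdn:
visit cdn (parent –)
  visit search (parent cdn)
    visit auth (parent search)
      auth–search: parent, skip
    search–cdn: parent, skip
    visit gateway (parent search)
      gateway–search: parent, skip
      visit ingest (parent gateway)
        ingest–search: search visited and ≠ parent → cycle
Cycle: search – gateway – ingest – search.

Yes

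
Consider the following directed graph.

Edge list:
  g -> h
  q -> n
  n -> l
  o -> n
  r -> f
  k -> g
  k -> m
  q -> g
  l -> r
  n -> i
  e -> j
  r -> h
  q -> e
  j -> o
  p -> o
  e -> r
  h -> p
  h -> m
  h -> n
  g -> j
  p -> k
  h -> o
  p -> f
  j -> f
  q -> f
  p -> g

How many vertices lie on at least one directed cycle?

9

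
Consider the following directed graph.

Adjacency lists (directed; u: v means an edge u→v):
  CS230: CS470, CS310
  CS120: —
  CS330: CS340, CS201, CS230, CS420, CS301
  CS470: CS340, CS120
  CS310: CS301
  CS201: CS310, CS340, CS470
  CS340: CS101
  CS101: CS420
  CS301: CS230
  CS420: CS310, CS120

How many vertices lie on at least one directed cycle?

7

A vertex is on a directed cycle iff it belongs to a strongly connected component of size ≥ 2 (or has a self-loop).
The vertices on cycles are {CS101, CS230, CS301, CS310, CS340, CS420, CS470} — 7 in total.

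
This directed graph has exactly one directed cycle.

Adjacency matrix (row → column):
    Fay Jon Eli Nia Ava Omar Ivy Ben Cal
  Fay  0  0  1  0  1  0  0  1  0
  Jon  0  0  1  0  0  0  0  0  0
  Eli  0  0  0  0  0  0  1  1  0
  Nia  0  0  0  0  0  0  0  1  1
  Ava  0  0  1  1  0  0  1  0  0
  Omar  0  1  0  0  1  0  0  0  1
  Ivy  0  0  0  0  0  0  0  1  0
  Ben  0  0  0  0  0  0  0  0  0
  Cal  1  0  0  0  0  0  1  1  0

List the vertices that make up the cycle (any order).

Ava, Cal, Fay, Nia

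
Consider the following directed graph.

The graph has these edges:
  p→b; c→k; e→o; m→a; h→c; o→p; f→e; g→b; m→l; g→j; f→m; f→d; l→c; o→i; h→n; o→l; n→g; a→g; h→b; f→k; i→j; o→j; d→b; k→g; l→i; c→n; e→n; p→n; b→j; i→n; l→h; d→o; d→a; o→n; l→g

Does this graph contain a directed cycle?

DFS with white/gray/black marking, starting from h:
h gray
  n gray
    g gray
      b gray
        j gray
        j black
      b black
      g→j: j black — skip
    g black
  n black
  c gray
    c→n: n black — skip
    k gray
      k→g: g black — skip
    k black
  c black
  h→b: b black — skip
h black
e gray
  e→n: n black — skip
  o gray
    o→j: j black — skip
    o→n: n black — skip
    l gray
      l→c: c black — skip
      l→g: g black — skip
      i gray
        i→n: n black — skip
        i→j: j black — skip
      i black
      l→h: h black — skip
    l black
    o→i: i black — skip
    p gray
      p→n: n black — skip
      p→b: b black — skip
    p black
  o black
e black
d gray
  d→o: o black — skip
  d→b: b black — skip
  a gray
    a→g: g black — skip
  a black
d black
m gray
  m→a: a black — skip
  m→l: l black — skip
m black
f gray
  f→k: k black — skip
  f→d: d black — skip
  f→m: m black — skip
  f→e: e black — skip
f black
Every edge goes to a white or black vertex — no back edge, so the graph is acyclic.

No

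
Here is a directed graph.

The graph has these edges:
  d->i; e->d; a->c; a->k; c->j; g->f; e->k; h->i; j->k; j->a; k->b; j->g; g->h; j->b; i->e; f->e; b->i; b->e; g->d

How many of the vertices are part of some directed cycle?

A vertex is on a directed cycle iff it belongs to a strongly connected component of size ≥ 2 (or has a self-loop).
The vertices on cycles are {a, b, c, d, e, i, j, k} — 8 in total.

8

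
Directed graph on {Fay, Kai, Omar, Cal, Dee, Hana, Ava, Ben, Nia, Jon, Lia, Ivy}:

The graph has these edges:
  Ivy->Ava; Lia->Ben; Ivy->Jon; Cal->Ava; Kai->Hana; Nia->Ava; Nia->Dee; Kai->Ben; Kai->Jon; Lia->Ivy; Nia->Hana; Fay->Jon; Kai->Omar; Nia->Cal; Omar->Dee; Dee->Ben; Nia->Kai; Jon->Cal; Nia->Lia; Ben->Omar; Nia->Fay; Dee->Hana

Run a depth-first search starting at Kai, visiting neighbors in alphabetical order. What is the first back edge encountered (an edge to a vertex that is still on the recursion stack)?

Dee->Ben

DFS from Kai (visiting neighbors in alphabetical order); mark gray on enter, black on exit:
Kai gray
  Ben gray
    Omar gray
      Dee gray
        Dee→Ben: Ben is gray → back edge
First back edge: Dee → Ben.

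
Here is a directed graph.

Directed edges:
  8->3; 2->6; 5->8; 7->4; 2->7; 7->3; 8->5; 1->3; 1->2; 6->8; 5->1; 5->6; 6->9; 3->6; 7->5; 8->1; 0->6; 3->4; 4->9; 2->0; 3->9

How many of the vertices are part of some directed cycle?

8

A vertex is on a directed cycle iff it belongs to a strongly connected component of size ≥ 2 (or has a self-loop).
The vertices on cycles are {0, 1, 2, 3, 5, 6, 7, 8} — 8 in total.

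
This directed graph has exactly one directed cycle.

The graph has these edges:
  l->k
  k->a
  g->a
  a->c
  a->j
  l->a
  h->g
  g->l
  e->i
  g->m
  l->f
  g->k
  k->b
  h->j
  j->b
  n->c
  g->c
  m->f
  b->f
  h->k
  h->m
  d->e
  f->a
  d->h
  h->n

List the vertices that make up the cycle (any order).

a, b, f, j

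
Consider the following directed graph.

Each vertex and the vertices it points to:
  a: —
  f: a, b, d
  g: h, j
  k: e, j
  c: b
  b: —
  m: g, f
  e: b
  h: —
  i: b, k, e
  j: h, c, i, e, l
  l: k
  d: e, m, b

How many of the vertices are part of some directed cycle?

7

A vertex is on a directed cycle iff it belongs to a strongly connected component of size ≥ 2 (or has a self-loop).
The vertices on cycles are {d, f, i, j, k, l, m} — 7 in total.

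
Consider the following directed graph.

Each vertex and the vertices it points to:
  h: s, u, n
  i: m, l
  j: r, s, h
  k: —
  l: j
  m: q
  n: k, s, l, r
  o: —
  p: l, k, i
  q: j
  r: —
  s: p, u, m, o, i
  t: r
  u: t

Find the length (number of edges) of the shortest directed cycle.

4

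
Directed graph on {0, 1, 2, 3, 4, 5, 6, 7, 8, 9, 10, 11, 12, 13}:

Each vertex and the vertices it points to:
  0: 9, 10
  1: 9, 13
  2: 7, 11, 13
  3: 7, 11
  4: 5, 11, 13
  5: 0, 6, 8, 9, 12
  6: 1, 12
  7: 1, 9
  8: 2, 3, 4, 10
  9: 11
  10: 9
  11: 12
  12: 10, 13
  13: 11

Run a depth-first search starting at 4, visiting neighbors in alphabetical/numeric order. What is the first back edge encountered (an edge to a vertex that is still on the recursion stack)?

DFS from 4 (visiting neighbors in alphabetical/numeric order); mark gray on enter, black on exit:
4 gray
  5 gray
    0 gray
      9 gray
        11 gray
          12 gray
            10 gray
              10→9: 9 is gray → back edge
First back edge: 10 → 9.

10->9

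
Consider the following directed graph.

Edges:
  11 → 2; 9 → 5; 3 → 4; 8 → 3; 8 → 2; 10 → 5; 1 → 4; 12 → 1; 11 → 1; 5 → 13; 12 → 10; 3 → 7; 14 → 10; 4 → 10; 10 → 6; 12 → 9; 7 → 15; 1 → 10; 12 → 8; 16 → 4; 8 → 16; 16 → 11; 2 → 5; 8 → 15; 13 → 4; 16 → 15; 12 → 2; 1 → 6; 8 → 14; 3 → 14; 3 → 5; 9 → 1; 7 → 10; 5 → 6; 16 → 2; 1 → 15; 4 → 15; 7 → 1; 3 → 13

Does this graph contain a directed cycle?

Yes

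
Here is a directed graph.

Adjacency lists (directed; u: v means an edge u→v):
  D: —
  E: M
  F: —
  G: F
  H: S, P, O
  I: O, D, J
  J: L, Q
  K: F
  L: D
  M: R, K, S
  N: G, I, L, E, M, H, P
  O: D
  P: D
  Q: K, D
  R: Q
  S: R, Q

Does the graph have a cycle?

No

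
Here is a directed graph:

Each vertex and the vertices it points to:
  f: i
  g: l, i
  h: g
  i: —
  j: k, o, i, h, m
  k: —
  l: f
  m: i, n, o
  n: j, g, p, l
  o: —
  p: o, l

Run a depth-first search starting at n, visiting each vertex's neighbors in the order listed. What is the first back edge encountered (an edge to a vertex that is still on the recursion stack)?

m->n

DFS from n (visiting each vertex's neighbors in the order listed); mark gray on enter, black on exit:
n gray
  j gray
    k gray
    k black
    o gray
    o black
    i gray
    i black
    h gray
      g gray
        l gray
          f gray
            f→i: i black — skip
          f black
        l black
        g→i: i black — skip
      g black
    h black
    m gray
      m→i: i black — skip
      m→n: n is gray → back edge
First back edge: m → n.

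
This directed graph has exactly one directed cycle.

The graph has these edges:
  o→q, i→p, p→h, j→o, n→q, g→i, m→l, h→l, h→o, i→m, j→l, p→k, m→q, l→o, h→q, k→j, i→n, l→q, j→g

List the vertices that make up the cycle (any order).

g, i, j, k, p

DFS with gray/black marking from g:
g gray
  i gray
    p gray
      k gray
        j gray
          j→g: g is gray → back edge
Back edge closes the cycle g → i → p → k → j → g; its vertices are {g, i, j, k, p}.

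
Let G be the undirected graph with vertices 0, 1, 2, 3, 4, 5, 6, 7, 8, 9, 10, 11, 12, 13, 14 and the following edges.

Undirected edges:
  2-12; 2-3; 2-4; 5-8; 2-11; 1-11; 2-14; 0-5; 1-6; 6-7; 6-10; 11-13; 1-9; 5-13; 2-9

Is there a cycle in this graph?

DFS, tracking each vertex's parent; an edge to a visited non-parent vertex closes a cycle.
Start from 4:
visit 4 (parent –)
  visit 2 (parent 4)
    visit 11 (parent 2)
      11–2: parent, skip
      visit 13 (parent 11)
        visit 5 (parent 13)
          5–13: parent, skip
          visit 0 (parent 5)
            0–5: parent, skip
          visit 8 (parent 5)
            8–5: parent, skip
        13–11: parent, skip
      visit 1 (parent 11)
        visit 9 (parent 1)
          9–2: 2 visited and ≠ parent → cycle
Cycle: 2 – 11 – 1 – 9 – 2.

Yes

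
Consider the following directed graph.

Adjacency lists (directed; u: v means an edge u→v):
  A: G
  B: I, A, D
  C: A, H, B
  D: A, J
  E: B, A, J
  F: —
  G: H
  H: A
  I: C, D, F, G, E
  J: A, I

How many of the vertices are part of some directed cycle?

9

A vertex is on a directed cycle iff it belongs to a strongly connected component of size ≥ 2 (or has a self-loop).
The vertices on cycles are {A, B, C, D, E, G, H, I, J} — 9 in total.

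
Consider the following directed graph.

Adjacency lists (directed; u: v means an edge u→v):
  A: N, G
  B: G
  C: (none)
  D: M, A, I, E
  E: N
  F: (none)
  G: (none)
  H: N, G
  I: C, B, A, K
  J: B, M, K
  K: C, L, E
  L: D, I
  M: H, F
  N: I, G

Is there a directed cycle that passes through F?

F lies on a cycle iff there is a path from F back to itself.
Exploring from F, it never reaches itself; equivalently, its strongly connected component is a singleton.

No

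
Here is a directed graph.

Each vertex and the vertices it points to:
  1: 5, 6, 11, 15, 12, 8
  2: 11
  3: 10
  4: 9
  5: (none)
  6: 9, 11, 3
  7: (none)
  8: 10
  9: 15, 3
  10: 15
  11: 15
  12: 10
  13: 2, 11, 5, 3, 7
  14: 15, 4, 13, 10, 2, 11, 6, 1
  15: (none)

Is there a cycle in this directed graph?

No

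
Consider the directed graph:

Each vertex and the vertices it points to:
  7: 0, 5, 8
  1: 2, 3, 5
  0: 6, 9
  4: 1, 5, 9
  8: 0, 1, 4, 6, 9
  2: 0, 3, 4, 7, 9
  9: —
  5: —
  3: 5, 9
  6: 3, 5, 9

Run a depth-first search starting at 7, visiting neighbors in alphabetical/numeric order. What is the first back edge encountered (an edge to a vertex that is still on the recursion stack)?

DFS from 7 (visiting neighbors in alphabetical/numeric order); mark gray on enter, black on exit:
7 gray
  0 gray
    6 gray
      3 gray
        5 gray
        5 black
        9 gray
        9 black
      3 black
      6→5: 5 black — skip
      6→9: 9 black — skip
    6 black
    0→9: 9 black — skip
  0 black
  7→5: 5 black — skip
  8 gray
    8→0: 0 black — skip
    1 gray
      2 gray
        2→0: 0 black — skip
        2→3: 3 black — skip
        4 gray
          4→1: 1 is gray → back edge
First back edge: 4 → 1.

4→1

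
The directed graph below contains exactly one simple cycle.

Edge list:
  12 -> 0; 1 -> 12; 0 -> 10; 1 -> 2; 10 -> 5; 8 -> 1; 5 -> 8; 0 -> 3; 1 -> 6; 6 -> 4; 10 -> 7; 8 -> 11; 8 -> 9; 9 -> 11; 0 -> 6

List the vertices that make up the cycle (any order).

0, 1, 5, 8, 10, 12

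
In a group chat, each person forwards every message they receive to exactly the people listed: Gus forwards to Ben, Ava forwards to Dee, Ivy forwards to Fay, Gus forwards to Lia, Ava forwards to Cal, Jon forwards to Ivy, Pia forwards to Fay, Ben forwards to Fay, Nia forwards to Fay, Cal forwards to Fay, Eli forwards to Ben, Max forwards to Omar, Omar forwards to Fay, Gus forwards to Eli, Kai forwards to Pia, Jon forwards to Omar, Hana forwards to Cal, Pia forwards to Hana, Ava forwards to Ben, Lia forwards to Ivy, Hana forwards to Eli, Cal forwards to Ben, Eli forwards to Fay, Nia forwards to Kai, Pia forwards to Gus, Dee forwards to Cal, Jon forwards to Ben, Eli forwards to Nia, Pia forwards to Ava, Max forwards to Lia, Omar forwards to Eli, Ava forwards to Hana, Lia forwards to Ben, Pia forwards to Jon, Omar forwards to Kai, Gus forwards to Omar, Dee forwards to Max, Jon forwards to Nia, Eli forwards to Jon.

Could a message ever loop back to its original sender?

Yes

DFS with white/gray/black marking, starting from Dee:
Dee gray
  Cal gray
    Ben gray
      Fay gray
      Fay black
    Ben black
    Cal→Fay: Fay black — skip
  Cal black
  Max gray
    Omar gray
      Eli gray
        Eli→Fay: Fay black — skip
        Jon gray
          Jon→Ben: Ben black — skip
          Jon→Omar: Omar is gray → back edge
Back edge found, so a cycle exists: Omar → Eli → Jon → Omar.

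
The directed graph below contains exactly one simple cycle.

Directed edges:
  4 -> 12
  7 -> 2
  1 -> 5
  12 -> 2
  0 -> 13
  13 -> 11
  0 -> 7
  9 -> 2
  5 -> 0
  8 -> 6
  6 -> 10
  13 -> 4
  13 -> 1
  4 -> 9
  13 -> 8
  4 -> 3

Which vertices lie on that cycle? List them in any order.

DFS with gray/black marking from 0:
0 gray
  13 gray
    8 gray
      6 gray
        10 gray
        10 black
      6 black
    8 black
    4 gray
      12 gray
        2 gray
        2 black
      12 black
      3 gray
      3 black
      9 gray
        9→2: 2 black — skip
      9 black
    4 black
    11 gray
    11 black
    1 gray
      5 gray
        5→0: 0 is gray → back edge
Back edge closes the cycle 0 → 13 → 1 → 5 → 0; its vertices are {0, 1, 5, 13}.

0, 1, 5, 13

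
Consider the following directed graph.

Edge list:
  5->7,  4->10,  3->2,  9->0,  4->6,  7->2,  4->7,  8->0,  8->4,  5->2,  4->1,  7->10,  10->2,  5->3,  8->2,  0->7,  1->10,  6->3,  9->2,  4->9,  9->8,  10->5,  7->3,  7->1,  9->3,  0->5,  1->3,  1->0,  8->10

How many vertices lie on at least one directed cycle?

8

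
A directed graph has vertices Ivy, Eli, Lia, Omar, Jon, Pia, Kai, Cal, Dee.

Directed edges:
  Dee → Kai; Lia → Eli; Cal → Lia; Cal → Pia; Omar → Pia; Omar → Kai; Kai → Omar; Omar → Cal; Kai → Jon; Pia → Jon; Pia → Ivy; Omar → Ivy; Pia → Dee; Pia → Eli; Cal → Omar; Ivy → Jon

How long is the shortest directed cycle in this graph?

2

For each vertex v, BFS finds the shortest path from v back to v.
The shortest such closed walk is Cal → Omar → Cal, length 2.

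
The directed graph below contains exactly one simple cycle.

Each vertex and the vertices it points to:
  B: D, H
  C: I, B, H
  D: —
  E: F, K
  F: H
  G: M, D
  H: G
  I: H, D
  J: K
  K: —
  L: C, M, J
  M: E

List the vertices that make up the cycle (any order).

E, F, G, H, M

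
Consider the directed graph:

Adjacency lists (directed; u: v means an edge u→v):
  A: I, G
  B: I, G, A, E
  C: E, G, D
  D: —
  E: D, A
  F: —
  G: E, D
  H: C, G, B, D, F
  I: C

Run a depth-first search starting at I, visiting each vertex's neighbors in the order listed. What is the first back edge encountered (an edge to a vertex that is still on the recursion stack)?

A->I

DFS from I (visiting each vertex's neighbors in the order listed); mark gray on enter, black on exit:
I gray
  C gray
    E gray
      D gray
      D black
      A gray
        A→I: I is gray → back edge
First back edge: A → I.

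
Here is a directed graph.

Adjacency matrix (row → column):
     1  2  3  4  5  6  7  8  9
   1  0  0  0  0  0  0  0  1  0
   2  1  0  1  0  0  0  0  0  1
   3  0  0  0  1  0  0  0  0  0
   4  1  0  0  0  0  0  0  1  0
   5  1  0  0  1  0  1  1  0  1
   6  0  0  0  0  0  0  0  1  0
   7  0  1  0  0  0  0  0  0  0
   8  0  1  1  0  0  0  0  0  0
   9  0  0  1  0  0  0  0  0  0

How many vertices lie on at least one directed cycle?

A vertex is on a directed cycle iff it belongs to a strongly connected component of size ≥ 2 (or has a self-loop).
The vertices on cycles are {1, 2, 3, 4, 8, 9} — 6 in total.

6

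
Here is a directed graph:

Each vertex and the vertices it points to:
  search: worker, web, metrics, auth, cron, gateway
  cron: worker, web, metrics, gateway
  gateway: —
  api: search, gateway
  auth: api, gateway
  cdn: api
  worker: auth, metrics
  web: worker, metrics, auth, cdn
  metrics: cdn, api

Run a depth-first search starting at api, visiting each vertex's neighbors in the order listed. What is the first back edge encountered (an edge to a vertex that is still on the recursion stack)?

DFS from api (visiting each vertex's neighbors in the order listed); mark gray on enter, black on exit:
api gray
  search gray
    worker gray
      auth gray
        auth→api: api is gray → back edge
First back edge: auth → api.

auth->api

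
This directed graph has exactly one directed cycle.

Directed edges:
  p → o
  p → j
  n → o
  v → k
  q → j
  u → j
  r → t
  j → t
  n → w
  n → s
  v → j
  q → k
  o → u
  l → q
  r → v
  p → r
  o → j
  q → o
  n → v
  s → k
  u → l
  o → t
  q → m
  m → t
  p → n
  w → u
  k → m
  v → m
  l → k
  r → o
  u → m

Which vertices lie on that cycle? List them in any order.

l, o, q, u

DFS with gray/black marking from u:
u gray
  m gray
    t gray
    t black
  m black
  j gray
    j→t: t black — skip
  j black
  l gray
    q gray
      o gray
        o→j: j black — skip
        o→t: t black — skip
        o→u: u is gray → back edge
Back edge closes the cycle u → l → q → o → u; its vertices are {l, o, q, u}.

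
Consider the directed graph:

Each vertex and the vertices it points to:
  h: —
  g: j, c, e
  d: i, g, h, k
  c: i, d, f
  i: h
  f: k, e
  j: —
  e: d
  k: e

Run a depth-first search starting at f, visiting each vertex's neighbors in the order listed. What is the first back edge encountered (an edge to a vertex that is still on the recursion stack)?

DFS from f (visiting each vertex's neighbors in the order listed); mark gray on enter, black on exit:
f gray
  k gray
    e gray
      d gray
        i gray
          h gray
          h black
        i black
        g gray
          j gray
          j black
          c gray
            c→i: i black — skip
            c→d: d is gray → back edge
First back edge: c → d.

c→d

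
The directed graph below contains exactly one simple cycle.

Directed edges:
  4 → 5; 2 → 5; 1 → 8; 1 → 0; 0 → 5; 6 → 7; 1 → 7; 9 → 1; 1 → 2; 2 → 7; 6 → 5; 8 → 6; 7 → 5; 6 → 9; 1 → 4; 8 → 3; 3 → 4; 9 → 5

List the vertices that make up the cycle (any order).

DFS with gray/black marking from 1:
1 gray
  2 gray
    5 gray
    5 black
    7 gray
      7→5: 5 black — skip
    7 black
  2 black
  8 gray
    6 gray
      6→7: 7 black — skip
      6→5: 5 black — skip
      9 gray
        9→1: 1 is gray → back edge
Back edge closes the cycle 1 → 8 → 6 → 9 → 1; its vertices are {1, 6, 8, 9}.

1, 6, 8, 9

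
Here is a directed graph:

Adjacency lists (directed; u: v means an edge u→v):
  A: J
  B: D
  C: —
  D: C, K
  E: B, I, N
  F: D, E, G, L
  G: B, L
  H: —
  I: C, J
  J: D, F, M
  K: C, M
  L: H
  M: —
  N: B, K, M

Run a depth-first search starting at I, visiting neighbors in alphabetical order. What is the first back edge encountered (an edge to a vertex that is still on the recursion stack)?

E→I

DFS from I (visiting neighbors in alphabetical order); mark gray on enter, black on exit:
I gray
  C gray
  C black
  J gray
    D gray
      D→C: C black — skip
      K gray
        K→C: C black — skip
        M gray
        M black
      K black
    D black
    F gray
      F→D: D black — skip
      E gray
        B gray
          B→D: D black — skip
        B black
        E→I: I is gray → back edge
First back edge: E → I.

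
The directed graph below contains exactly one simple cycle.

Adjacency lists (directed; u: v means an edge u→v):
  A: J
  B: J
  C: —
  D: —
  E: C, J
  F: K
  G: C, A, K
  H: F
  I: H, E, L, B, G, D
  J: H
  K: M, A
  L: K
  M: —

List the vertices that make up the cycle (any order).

DFS with gray/black marking from H:
H gray
  F gray
    K gray
      M gray
      M black
      A gray
        J gray
          J→H: H is gray → back edge
Back edge closes the cycle H → F → K → A → J → H; its vertices are {A, F, H, J, K}.

A, F, H, J, K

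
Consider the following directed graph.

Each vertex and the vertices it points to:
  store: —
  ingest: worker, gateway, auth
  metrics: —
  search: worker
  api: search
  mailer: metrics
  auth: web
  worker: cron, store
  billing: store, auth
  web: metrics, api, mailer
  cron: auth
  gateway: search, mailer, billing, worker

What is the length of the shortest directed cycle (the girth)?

6

For each vertex v, BFS finds the shortest path from v back to v.
The shortest such closed walk is worker → cron → auth → web → api → search → worker, length 6.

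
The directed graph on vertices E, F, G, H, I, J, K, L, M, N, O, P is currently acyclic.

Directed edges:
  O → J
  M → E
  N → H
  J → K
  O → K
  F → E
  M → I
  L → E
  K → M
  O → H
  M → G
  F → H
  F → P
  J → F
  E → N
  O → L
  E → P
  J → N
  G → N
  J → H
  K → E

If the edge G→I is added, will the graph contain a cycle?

Adding G→I creates a cycle iff I can already reach G.
Explore from I: no path reaches G. The graph stays acyclic.

No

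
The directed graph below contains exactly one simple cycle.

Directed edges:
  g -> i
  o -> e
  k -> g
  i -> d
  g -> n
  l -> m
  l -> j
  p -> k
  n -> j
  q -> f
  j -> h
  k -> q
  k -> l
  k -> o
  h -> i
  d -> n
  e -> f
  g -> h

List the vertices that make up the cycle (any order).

d, h, i, j, n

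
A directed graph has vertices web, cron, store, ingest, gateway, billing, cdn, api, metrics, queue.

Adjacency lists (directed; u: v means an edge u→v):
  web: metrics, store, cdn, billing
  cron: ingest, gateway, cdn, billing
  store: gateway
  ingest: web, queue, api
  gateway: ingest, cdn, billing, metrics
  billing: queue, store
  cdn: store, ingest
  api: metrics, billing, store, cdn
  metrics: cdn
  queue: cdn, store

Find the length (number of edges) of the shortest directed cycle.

3

For each vertex v, BFS finds the shortest path from v back to v.
The shortest such closed walk is gateway → cdn → store → gateway, length 3.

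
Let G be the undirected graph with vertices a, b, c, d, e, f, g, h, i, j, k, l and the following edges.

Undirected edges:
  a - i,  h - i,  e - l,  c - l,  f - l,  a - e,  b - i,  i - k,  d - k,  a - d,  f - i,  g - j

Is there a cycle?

Yes

DFS, tracking each vertex's parent; an edge to a visited non-parent vertex closes a cycle.
Start from k:
visit k (parent –)
  visit i (parent k)
    i–k: parent, skip
    visit b (parent i)
      b–i: parent, skip
    visit f (parent i)
      f–i: parent, skip
      visit l (parent f)
        visit c (parent l)
          c–l: parent, skip
        visit e (parent l)
          e–l: parent, skip
          visit a (parent e)
            visit d (parent a)
              d–k: k visited and ≠ parent → cycle
Cycle: k – i – f – l – e – a – d – k.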